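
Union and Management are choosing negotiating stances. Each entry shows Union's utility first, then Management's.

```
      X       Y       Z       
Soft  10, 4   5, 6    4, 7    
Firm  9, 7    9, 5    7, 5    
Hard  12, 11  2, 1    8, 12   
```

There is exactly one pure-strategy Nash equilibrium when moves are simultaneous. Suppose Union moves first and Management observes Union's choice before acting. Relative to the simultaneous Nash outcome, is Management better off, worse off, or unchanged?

Work backward from Management's decision.
- Soft → Management plays Z (best of 4, 6, 7); Union gets 4.
- Firm → Management plays X (best of 7, 5, 5); Union gets 9.
- Hard → Management plays Z (best of 11, 1, 12); Union gets 8.
Maximizing over 4, 9, 8, Union chooses Firm. Subgame-perfect outcome: (Firm, X) with payoffs (9, 7).
For the simultaneous game, intersect best replies.
Union's best replies: X→Hard; Y→Firm; Z→Hard.
Management's best replies: Soft→Z; Firm→X; Hard→Z.
The unique mutual best reply is (Hard, Z), giving (8, 12).
Management earns 7 sequentially versus 12 at the Nash outcome: worse off.

worse off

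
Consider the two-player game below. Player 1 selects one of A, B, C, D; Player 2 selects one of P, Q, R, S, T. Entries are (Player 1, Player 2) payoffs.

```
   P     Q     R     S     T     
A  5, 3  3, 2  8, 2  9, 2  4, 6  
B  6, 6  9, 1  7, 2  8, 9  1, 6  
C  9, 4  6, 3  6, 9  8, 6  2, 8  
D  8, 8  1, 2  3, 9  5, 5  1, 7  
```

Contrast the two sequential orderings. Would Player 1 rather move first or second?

If Player 1 leads: Player 2's best replies are A→T, B→S, C→R, D→R; Player 1's induced payoffs 4, 8, 6, 3; outcome (B, S), payoffs (8, 9).
If Player 2 leads: Player 1's best replies are P→C, Q→B, R→A, S→A, T→A; Player 2's induced payoffs 4, 1, 2, 2, 6; outcome (A, T), payoffs (4, 6).
Player 1 gets 8 moving first and 4 moving second, so Player 1 prefers to move first.

first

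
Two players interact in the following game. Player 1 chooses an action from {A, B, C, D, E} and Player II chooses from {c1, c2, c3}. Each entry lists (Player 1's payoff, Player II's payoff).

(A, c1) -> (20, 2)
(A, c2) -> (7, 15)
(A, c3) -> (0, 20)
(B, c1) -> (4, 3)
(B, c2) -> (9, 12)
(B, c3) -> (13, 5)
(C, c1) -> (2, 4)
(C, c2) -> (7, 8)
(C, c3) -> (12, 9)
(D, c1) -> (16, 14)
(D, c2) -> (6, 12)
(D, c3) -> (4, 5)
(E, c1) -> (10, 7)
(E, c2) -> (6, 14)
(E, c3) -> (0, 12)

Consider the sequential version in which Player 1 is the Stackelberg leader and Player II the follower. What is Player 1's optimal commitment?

Player II best-responds to each possible Player 1 move:
- A → Player II plays c3 (best of 2, 15, 20); Player 1 gets 0.
- B → Player II plays c2 (best of 3, 12, 5); Player 1 gets 9.
- C → Player II plays c3 (best of 4, 8, 9); Player 1 gets 12.
- D → Player II plays c1 (best of 14, 12, 5); Player 1 gets 16.
- E → Player II plays c2 (best of 7, 14, 12); Player 1 gets 6.
Among 0, 9, 12, 16, 6, the best is 16 at D. Subgame-perfect outcome: (D, c1) with payoffs (16, 14).

D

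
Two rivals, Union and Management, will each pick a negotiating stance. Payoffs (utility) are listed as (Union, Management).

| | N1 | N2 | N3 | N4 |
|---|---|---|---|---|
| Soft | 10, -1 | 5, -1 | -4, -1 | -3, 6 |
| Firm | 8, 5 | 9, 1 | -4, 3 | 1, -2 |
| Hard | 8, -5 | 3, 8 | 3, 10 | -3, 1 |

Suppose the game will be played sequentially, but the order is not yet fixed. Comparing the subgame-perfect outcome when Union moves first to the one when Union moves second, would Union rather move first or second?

first

If Union leads: Management's best replies are Soft→N4, Firm→N1, Hard→N3; Union's induced payoffs -3, 8, 3; outcome (Firm, N1), payoffs (8, 5).
If Management leads: Union's best replies are N1→Soft, N2→Firm, N3→Hard, N4→Firm; Management's induced payoffs -1, 1, 10, -2; outcome (Hard, N3), payoffs (3, 10).
Union gets 8 moving first and 3 moving second, so Union prefers to move first.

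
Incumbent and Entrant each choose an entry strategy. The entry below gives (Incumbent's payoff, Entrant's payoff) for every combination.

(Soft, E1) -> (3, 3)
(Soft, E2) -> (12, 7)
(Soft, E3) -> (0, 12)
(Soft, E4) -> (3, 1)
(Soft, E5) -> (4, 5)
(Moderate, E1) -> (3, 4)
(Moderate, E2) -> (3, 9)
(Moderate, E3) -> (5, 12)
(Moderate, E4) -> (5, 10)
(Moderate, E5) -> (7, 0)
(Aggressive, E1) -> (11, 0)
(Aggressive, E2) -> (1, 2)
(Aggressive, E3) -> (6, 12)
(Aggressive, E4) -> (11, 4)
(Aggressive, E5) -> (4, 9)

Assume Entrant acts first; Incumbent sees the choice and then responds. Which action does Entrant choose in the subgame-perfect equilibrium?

Incumbent best-responds to each possible Entrant move:
- E1: Incumbent compares 3, 3, 11 and picks Aggressive; Entrant would get 0.
- E2: Incumbent compares 12, 3, 1 and picks Soft; Entrant would get 7.
- E3: Incumbent compares 0, 5, 6 and picks Aggressive; Entrant would get 12.
- E4: Incumbent compares 3, 5, 11 and picks Aggressive; Entrant would get 4.
- E5: Incumbent compares 4, 7, 4 and picks Moderate; Entrant would get 0.
Entrant's induced payoffs are 0, 7, 12, 4, 0, so Entrant commits to E3. Subgame-perfect outcome: (Aggressive, E3) with payoffs (6, 12).

E3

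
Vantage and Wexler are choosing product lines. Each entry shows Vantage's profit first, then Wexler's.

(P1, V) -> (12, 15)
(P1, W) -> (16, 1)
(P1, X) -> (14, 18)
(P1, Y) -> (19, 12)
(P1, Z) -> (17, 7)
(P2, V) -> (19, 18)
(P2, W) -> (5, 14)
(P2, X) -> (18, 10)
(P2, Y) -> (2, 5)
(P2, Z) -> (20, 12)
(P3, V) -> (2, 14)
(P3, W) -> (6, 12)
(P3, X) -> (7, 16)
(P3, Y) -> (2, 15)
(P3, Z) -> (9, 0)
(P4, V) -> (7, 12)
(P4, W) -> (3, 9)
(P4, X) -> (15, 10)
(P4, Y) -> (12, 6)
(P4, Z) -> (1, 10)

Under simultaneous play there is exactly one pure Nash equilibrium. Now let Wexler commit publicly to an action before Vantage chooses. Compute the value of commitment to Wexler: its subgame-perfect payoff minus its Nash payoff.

0

Backward induction with Wexler moving first.
- V → Vantage plays P2 (best of 12, 19, 2, 7); Wexler gets 18.
- W → Vantage plays P1 (best of 16, 5, 6, 3); Wexler gets 1.
- X → Vantage plays P2 (best of 14, 18, 7, 15); Wexler gets 10.
- Y → Vantage plays P1 (best of 19, 2, 2, 12); Wexler gets 12.
- Z → Vantage plays P2 (best of 17, 20, 9, 1); Wexler gets 12.
Wexler's induced payoffs are 18, 1, 10, 12, 12, so Wexler commits to V. Subgame-perfect outcome: (P2, V) with payoffs (19, 18).
For the simultaneous game, intersect best replies.
Vantage's best replies: V→P2; W→P1; X→P2; Y→P1; Z→P2.
Wexler's best replies: P1→X; P2→V; P3→X; P4→V.
Only (P2, V) has each player best-responding; Nash payoffs (19, 18).
Wexler's commitment gain: 18 − 18 = 0.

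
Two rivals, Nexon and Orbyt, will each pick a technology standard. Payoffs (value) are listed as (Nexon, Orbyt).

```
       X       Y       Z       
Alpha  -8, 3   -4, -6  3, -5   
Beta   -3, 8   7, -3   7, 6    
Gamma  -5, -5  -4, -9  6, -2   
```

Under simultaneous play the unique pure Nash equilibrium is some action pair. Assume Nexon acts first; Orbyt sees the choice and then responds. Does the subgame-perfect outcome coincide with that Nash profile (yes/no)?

no

Orbyt best-responds to each possible Nexon move:
- Alpha: BR = X, leader payoff -8.
- Beta: BR = X, leader payoff -3.
- Gamma: BR = Z, leader payoff 6.
Among -8, -3, 6, the best is 6 at Gamma. Subgame-perfect outcome: (Gamma, Z) with payoffs (6, -2).
For the simultaneous game, intersect best replies.
Nexon's best replies: X→Beta; Y→Beta; Z→Beta.
Orbyt's best replies: Alpha→X; Beta→X; Gamma→Z.
Only (Beta, X) has each player best-responding; Nash payoffs (-3, 8).
Sequential outcome (Gamma, Z) differs from the Nash profile (Beta, X).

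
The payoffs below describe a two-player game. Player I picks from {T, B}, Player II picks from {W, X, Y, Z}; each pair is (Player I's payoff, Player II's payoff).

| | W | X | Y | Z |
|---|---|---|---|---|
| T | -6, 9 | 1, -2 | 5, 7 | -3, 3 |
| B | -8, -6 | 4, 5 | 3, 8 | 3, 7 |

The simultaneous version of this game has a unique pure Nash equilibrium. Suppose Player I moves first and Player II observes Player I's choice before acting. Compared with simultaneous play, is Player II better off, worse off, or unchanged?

worse off

Solve by backward induction (Player I leads).
- T: Player II compares 9, -2, 7, 3 and picks W; Player I would get -6.
- B: Player II compares -6, 5, 8, 7 and picks Y; Player I would get 3.
Player I's induced payoffs are -6, 3, so Player I commits to B. Subgame-perfect outcome: (B, Y) with payoffs (3, 8).
Under simultaneous play:
Player I's best replies: W→T; X→B; Y→T; Z→B.
Player II's best replies: T→W; B→Y.
The unique mutual best reply is (T, W), giving (-6, 9).
Player II earns 8 sequentially versus 9 at the Nash outcome: worse off.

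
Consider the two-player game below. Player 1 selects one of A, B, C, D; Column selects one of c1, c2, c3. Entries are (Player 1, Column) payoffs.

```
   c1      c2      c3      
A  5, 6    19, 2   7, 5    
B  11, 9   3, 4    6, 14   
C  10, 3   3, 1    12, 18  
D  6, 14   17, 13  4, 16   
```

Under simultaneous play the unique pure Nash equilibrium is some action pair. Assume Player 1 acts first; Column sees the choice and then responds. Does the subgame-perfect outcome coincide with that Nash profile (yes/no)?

yes

Backward induction with Player 1 moving first.
- A: BR = c1, leader payoff 5.
- B: BR = c3, leader payoff 6.
- C: BR = c3, leader payoff 12.
- D: BR = c3, leader payoff 4.
Maximizing over 5, 6, 12, 4, Player 1 chooses C. Subgame-perfect outcome: (C, c3) with payoffs (12, 18).
Now find the simultaneous Nash equilibrium.
Player 1's best replies: c1→B; c2→A; c3→C.
Column's best replies: A→c1; B→c3; C→c3; D→c3.
The unique mutual best reply is (C, c3), giving (12, 18).
Sequential outcome (C, c3) coincides with the Nash profile (C, c3).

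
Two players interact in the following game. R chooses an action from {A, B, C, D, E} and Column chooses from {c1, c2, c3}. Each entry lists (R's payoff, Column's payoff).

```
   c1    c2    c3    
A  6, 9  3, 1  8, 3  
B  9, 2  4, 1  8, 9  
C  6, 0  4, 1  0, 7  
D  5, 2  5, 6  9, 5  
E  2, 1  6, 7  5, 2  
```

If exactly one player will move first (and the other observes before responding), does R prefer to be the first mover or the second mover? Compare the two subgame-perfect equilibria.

first

If R leads: Column's best replies are A→c1, B→c3, C→c3, D→c2, E→c2; R's induced payoffs 6, 8, 0, 5, 6; outcome (B, c3), payoffs (8, 9).
If Column leads: R's best replies are c1→B, c2→E, c3→D; Column's induced payoffs 2, 7, 5; outcome (E, c2), payoffs (6, 7).
R gets 8 moving first and 6 moving second, so R prefers to move first.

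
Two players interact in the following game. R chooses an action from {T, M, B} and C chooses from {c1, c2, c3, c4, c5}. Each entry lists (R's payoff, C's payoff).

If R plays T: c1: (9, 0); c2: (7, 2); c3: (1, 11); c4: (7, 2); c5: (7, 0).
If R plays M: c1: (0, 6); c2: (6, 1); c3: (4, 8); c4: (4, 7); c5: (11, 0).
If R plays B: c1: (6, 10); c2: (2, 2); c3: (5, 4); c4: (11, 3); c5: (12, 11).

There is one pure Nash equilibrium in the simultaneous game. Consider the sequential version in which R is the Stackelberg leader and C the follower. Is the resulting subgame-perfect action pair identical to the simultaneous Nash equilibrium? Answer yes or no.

Backward induction with R moving first.
- T → C plays c3 (best of 0, 2, 11, 2, 0); R gets 1.
- M → C plays c3 (best of 6, 1, 8, 7, 0); R gets 4.
- B → C plays c5 (best of 10, 2, 4, 3, 11); R gets 12.
R's induced payoffs are 1, 4, 12, so R commits to B. Subgame-perfect outcome: (B, c5) with payoffs (12, 11).
Under simultaneous play:
R's best replies: c1→T; c2→T; c3→B; c4→B; c5→B.
C's best replies: T→c3; M→c3; B→c5.
Only (B, c5) has each player best-responding; Nash payoffs (12, 11).
Sequential outcome (B, c5) coincides with the Nash profile (B, c5).

yes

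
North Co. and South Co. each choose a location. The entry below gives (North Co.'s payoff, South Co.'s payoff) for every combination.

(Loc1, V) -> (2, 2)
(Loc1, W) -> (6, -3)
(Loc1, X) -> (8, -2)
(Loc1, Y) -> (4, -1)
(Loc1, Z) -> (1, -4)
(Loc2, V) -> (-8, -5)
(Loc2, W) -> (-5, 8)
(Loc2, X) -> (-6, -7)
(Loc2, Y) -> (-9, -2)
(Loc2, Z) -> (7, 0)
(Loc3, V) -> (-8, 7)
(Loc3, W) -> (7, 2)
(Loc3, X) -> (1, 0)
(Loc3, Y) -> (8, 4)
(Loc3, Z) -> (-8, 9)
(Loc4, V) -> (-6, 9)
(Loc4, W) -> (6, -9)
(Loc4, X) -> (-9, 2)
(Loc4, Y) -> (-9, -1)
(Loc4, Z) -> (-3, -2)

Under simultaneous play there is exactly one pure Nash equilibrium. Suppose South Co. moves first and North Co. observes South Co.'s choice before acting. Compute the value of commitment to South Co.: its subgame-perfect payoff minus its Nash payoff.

2

Solve by backward induction (South Co. leads).
- V: North Co. compares 2, -8, -8, -6 and picks Loc1; South Co. would get 2.
- W: North Co. compares 6, -5, 7, 6 and picks Loc3; South Co. would get 2.
- X: North Co. compares 8, -6, 1, -9 and picks Loc1; South Co. would get -2.
- Y: North Co. compares 4, -9, 8, -9 and picks Loc3; South Co. would get 4.
- Z: North Co. compares 1, 7, -8, -3 and picks Loc2; South Co. would get 0.
South Co.'s induced payoffs are 2, 2, -2, 4, 0, so South Co. commits to Y. Subgame-perfect outcome: (Loc3, Y) with payoffs (8, 4).
For the simultaneous game, intersect best replies.
North Co.'s best replies: V→Loc1; W→Loc3; X→Loc1; Y→Loc3; Z→Loc2.
South Co.'s best replies: Loc1→V; Loc2→W; Loc3→Z; Loc4→V.
The unique mutual best reply is (Loc1, V), giving (2, 2).
South Co.'s commitment gain: 4 − 2 = 2.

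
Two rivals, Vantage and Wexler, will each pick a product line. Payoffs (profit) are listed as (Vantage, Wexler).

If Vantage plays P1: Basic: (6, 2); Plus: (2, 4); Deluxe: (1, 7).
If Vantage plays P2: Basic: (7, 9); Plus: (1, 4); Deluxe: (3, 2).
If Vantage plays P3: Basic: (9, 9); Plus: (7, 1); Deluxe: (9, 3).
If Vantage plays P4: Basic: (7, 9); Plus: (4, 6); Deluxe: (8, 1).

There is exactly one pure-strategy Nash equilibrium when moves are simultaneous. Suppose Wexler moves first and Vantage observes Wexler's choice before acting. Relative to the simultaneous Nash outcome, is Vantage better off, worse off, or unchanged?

unchanged

Vantage best-responds to each possible Wexler move:
- Basic: BR = P3, leader payoff 9.
- Plus: BR = P3, leader payoff 1.
- Deluxe: BR = P3, leader payoff 3.
Wexler's induced payoffs are 9, 1, 3, so Wexler commits to Basic. Subgame-perfect outcome: (P3, Basic) with payoffs (9, 9).
Under simultaneous play:
Vantage's best replies: Basic→P3; Plus→P3; Deluxe→P3.
Wexler's best replies: P1→Deluxe; P2→Basic; P3→Basic; P4→Basic.
Only (P3, Basic) has each player best-responding; Nash payoffs (9, 9).
Vantage earns 9 sequentially versus 9 at the Nash outcome: unchanged.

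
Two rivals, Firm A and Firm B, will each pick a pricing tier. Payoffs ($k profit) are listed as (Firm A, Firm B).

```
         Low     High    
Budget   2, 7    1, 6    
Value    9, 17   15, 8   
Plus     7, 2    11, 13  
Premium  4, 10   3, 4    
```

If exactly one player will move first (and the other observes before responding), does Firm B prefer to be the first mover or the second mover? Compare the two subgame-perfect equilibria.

first

If Firm A leads: Firm B's best replies are Budget→Low, Value→Low, Plus→High, Premium→Low; Firm A's induced payoffs 2, 9, 11, 4; outcome (Plus, High), payoffs (11, 13).
If Firm B leads: Firm A's best replies are Low→Value, High→Value; Firm B's induced payoffs 17, 8; outcome (Value, Low), payoffs (9, 17).
Firm B gets 17 moving first and 13 moving second, so Firm B prefers to move first.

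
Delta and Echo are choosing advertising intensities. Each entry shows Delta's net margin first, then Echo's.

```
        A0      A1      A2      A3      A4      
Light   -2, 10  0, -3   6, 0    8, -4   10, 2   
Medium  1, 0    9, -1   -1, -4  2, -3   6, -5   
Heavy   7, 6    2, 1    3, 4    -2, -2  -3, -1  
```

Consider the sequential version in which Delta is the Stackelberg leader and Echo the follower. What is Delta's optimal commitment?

Heavy

Backward induction with Delta moving first.
- Light: Echo compares 10, -3, 0, -4, 2 and picks A0; Delta would get -2.
- Medium: Echo compares 0, -1, -4, -3, -5 and picks A0; Delta would get 1.
- Heavy: Echo compares 6, 1, 4, -2, -1 and picks A0; Delta would get 7.
Among -2, 1, 7, the best is 7 at Heavy. Subgame-perfect outcome: (Heavy, A0) with payoffs (7, 6).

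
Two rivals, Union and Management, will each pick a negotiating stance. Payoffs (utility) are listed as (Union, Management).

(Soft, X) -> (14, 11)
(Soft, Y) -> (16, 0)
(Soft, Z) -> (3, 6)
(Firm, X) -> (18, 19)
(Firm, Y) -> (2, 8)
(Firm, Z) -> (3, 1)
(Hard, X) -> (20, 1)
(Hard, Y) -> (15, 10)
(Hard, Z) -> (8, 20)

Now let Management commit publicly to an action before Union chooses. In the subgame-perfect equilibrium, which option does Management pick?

Z

Solve by backward induction (Management leads).
- X → Union plays Hard (best of 14, 18, 20); Management gets 1.
- Y → Union plays Soft (best of 16, 2, 15); Management gets 0.
- Z → Union plays Hard (best of 3, 3, 8); Management gets 20.
Maximizing over 1, 0, 20, Management chooses Z. Subgame-perfect outcome: (Hard, Z) with payoffs (8, 20).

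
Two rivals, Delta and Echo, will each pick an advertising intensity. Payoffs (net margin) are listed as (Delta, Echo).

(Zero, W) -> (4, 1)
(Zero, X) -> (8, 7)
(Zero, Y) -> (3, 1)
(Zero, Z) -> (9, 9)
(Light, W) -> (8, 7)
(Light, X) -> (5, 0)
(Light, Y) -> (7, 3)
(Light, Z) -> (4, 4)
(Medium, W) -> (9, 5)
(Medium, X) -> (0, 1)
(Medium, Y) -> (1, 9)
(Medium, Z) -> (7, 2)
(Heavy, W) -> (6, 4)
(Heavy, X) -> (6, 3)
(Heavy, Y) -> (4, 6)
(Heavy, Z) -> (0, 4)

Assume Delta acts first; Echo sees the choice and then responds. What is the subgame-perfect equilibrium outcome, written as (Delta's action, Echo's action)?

Echo best-responds to each possible Delta move:
- Zero → Echo plays Z (best of 1, 7, 1, 9); Delta gets 9.
- Light → Echo plays W (best of 7, 0, 3, 4); Delta gets 8.
- Medium → Echo plays Y (best of 5, 1, 9, 2); Delta gets 1.
- Heavy → Echo plays Y (best of 4, 3, 6, 4); Delta gets 4.
Among 9, 8, 1, 4, the best is 9 at Zero. Subgame-perfect outcome: (Zero, Z) with payoffs (9, 9).

(Zero, Z)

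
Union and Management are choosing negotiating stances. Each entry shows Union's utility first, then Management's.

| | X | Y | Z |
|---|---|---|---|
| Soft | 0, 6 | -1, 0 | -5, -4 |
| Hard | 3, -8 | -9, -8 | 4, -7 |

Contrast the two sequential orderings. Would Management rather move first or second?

first

If Union leads: Management's best replies are Soft→X, Hard→Z; Union's induced payoffs 0, 4; outcome (Hard, Z), payoffs (4, -7).
If Management leads: Union's best replies are X→Hard, Y→Soft, Z→Hard; Management's induced payoffs -8, 0, -7; outcome (Soft, Y), payoffs (-1, 0).
Management gets 0 moving first and -7 moving second, so Management prefers to move first.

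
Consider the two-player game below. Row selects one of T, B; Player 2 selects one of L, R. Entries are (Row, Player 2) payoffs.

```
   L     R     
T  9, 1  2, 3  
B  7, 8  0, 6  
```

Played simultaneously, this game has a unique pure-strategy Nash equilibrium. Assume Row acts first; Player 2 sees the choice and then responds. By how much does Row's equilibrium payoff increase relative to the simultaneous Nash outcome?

Solve by backward induction (Row leads).
- T → Player 2 plays R (best of 1, 3); Row gets 2.
- B → Player 2 plays L (best of 8, 6); Row gets 7.
Among 2, 7, the best is 7 at B. Subgame-perfect outcome: (B, L) with payoffs (7, 8).
Now find the simultaneous Nash equilibrium.
Row's best replies: L→T; R→T.
Player 2's best replies: T→R; B→L.
Only (T, R) has each player best-responding; Nash payoffs (2, 3).
Row's commitment gain: 7 − 2 = 5.

5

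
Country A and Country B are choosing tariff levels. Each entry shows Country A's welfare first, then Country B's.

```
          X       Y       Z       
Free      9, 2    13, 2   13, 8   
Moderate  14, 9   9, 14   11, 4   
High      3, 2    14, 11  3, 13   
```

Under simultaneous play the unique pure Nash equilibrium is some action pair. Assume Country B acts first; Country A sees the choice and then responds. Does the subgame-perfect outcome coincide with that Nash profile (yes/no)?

Solve by backward induction (Country B leads).
- X: Country A compares 9, 14, 3 and picks Moderate; Country B would get 9.
- Y: Country A compares 13, 9, 14 and picks High; Country B would get 11.
- Z: Country A compares 13, 11, 3 and picks Free; Country B would get 8.
Among 9, 11, 8, the best is 11 at Y. Subgame-perfect outcome: (High, Y) with payoffs (14, 11).
For the simultaneous game, intersect best replies.
Country A's best replies: X→Moderate; Y→High; Z→Free.
Country B's best replies: Free→Z; Moderate→Y; High→Z.
The unique mutual best reply is (Free, Z), giving (13, 8).
Sequential outcome (High, Y) differs from the Nash profile (Free, Z).

no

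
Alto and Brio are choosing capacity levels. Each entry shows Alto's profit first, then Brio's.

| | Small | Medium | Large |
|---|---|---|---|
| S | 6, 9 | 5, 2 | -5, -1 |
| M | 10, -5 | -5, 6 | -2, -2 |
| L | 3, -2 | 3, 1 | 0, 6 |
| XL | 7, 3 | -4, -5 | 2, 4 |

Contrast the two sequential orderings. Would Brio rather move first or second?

If Alto leads: Brio's best replies are S→Small, M→Medium, L→Large, XL→Large; Alto's induced payoffs 6, -5, 0, 2; outcome (S, Small), payoffs (6, 9).
If Brio leads: Alto's best replies are Small→M, Medium→S, Large→XL; Brio's induced payoffs -5, 2, 4; outcome (XL, Large), payoffs (2, 4).
Brio gets 4 moving first and 9 moving second, so Brio prefers to move second.

second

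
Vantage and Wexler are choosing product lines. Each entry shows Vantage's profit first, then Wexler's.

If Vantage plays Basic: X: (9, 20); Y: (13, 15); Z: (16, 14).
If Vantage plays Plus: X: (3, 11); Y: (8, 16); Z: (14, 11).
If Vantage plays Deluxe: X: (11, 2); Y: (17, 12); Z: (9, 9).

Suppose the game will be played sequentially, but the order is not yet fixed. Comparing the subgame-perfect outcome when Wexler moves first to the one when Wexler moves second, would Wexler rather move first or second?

If Vantage leads: Wexler's best replies are Basic→X, Plus→Y, Deluxe→Y; Vantage's induced payoffs 9, 8, 17; outcome (Deluxe, Y), payoffs (17, 12).
If Wexler leads: Vantage's best replies are X→Deluxe, Y→Deluxe, Z→Basic; Wexler's induced payoffs 2, 12, 14; outcome (Basic, Z), payoffs (16, 14).
Wexler gets 14 moving first and 12 moving second, so Wexler prefers to move first.

first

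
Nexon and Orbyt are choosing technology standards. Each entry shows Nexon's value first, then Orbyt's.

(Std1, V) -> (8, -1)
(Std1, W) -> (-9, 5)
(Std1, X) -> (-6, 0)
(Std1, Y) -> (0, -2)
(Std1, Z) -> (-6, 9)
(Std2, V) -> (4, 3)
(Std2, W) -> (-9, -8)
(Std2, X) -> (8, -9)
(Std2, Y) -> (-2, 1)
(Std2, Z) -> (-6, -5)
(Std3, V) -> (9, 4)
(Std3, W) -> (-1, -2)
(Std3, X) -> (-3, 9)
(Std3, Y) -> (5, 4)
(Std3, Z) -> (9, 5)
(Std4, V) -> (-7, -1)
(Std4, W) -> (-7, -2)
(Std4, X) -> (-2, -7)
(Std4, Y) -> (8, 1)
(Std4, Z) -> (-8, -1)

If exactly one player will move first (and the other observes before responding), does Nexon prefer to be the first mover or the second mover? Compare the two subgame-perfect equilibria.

second

If Nexon leads: Orbyt's best replies are Std1→Z, Std2→V, Std3→X, Std4→Y; Nexon's induced payoffs -6, 4, -3, 8; outcome (Std4, Y), payoffs (8, 1).
If Orbyt leads: Nexon's best replies are V→Std3, W→Std3, X→Std2, Y→Std4, Z→Std3; Orbyt's induced payoffs 4, -2, -9, 1, 5; outcome (Std3, Z), payoffs (9, 5).
Nexon gets 8 moving first and 9 moving second, so Nexon prefers to move second.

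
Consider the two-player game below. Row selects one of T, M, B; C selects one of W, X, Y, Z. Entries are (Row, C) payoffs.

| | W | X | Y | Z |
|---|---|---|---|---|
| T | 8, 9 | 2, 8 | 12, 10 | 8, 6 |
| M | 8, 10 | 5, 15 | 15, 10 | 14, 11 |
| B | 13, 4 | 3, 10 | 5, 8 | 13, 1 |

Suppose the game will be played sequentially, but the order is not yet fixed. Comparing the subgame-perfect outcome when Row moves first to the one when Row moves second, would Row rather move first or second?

If Row leads: C's best replies are T→Y, M→X, B→X; Row's induced payoffs 12, 5, 3; outcome (T, Y), payoffs (12, 10).
If C leads: Row's best replies are W→B, X→M, Y→M, Z→M; C's induced payoffs 4, 15, 10, 11; outcome (M, X), payoffs (5, 15).
Row gets 12 moving first and 5 moving second, so Row prefers to move first.

first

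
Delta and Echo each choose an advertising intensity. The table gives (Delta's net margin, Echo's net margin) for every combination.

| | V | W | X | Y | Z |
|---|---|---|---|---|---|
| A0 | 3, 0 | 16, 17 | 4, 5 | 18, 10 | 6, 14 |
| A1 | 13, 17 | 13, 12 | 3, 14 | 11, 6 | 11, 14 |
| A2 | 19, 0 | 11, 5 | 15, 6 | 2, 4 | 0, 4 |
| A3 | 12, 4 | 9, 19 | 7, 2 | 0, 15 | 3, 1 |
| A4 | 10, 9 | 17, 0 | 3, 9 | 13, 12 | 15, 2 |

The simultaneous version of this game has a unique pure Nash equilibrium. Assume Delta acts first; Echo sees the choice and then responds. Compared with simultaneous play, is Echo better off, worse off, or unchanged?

Backward induction with Delta moving first.
- A0 → Echo plays W (best of 0, 17, 5, 10, 14); Delta gets 16.
- A1 → Echo plays V (best of 17, 12, 14, 6, 14); Delta gets 13.
- A2 → Echo plays X (best of 0, 5, 6, 4, 4); Delta gets 15.
- A3 → Echo plays W (best of 4, 19, 2, 15, 1); Delta gets 9.
- A4 → Echo plays Y (best of 9, 0, 9, 12, 2); Delta gets 13.
Delta's induced payoffs are 16, 13, 15, 9, 13, so Delta commits to A0. Subgame-perfect outcome: (A0, W) with payoffs (16, 17).
Now find the simultaneous Nash equilibrium.
Delta's best replies: V→A2; W→A4; X→A2; Y→A0; Z→A4.
Echo's best replies: A0→W; A1→V; A2→X; A3→W; A4→Y.
Only (A2, X) has each player best-responding; Nash payoffs (15, 6).
Echo earns 17 sequentially versus 6 at the Nash outcome: better off.

better off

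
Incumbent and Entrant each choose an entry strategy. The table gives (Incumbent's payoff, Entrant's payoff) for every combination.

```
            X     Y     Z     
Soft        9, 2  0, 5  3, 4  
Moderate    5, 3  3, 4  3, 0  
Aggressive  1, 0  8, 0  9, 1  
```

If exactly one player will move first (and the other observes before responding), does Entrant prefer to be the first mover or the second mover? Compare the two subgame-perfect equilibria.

If Incumbent leads: Entrant's best replies are Soft→Y, Moderate→Y, Aggressive→Z; Incumbent's induced payoffs 0, 3, 9; outcome (Aggressive, Z), payoffs (9, 1).
If Entrant leads: Incumbent's best replies are X→Soft, Y→Aggressive, Z→Aggressive; Entrant's induced payoffs 2, 0, 1; outcome (Soft, X), payoffs (9, 2).
Entrant gets 2 moving first and 1 moving second, so Entrant prefers to move first.

first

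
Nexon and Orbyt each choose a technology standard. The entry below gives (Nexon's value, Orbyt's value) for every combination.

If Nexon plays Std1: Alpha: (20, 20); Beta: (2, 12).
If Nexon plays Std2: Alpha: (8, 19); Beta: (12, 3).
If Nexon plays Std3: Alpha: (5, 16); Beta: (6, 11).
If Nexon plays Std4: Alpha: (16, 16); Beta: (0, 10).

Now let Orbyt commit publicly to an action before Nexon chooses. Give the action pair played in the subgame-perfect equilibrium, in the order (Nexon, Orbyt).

(Std1, Alpha)

Work backward from Nexon's decision.
- Alpha → Nexon plays Std1 (best of 20, 8, 5, 16); Orbyt gets 20.
- Beta → Nexon plays Std2 (best of 2, 12, 6, 0); Orbyt gets 3.
Orbyt's induced payoffs are 20, 3, so Orbyt commits to Alpha. Subgame-perfect outcome: (Std1, Alpha) with payoffs (20, 20).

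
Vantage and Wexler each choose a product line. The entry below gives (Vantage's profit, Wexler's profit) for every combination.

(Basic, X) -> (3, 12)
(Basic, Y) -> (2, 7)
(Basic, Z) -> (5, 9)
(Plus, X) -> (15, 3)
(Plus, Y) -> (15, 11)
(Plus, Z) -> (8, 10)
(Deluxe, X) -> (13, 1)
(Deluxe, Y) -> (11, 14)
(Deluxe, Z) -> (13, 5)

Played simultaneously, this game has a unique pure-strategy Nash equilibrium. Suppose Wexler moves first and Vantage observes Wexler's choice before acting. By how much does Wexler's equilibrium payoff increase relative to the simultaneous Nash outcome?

0

Solve by backward induction (Wexler leads).
- X: Vantage compares 3, 15, 13 and picks Plus; Wexler would get 3.
- Y: Vantage compares 2, 15, 11 and picks Plus; Wexler would get 11.
- Z: Vantage compares 5, 8, 13 and picks Deluxe; Wexler would get 5.
Among 3, 11, 5, the best is 11 at Y. Subgame-perfect outcome: (Plus, Y) with payoffs (15, 11).
Under simultaneous play:
Vantage's best replies: X→Plus; Y→Plus; Z→Deluxe.
Wexler's best replies: Basic→X; Plus→Y; Deluxe→Y.
Only (Plus, Y) has each player best-responding; Nash payoffs (15, 11).
Wexler's commitment gain: 11 − 11 = 0.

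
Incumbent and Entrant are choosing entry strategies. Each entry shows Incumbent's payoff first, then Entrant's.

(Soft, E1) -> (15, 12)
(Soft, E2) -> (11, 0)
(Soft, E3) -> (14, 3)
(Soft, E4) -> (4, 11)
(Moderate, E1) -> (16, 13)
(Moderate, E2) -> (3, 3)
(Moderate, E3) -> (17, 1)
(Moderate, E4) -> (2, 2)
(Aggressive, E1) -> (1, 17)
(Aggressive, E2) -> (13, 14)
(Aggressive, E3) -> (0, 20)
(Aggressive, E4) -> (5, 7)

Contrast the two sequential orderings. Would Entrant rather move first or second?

If Incumbent leads: Entrant's best replies are Soft→E1, Moderate→E1, Aggressive→E3; Incumbent's induced payoffs 15, 16, 0; outcome (Moderate, E1), payoffs (16, 13).
If Entrant leads: Incumbent's best replies are E1→Moderate, E2→Aggressive, E3→Moderate, E4→Aggressive; Entrant's induced payoffs 13, 14, 1, 7; outcome (Aggressive, E2), payoffs (13, 14).
Entrant gets 14 moving first and 13 moving second, so Entrant prefers to move first.

first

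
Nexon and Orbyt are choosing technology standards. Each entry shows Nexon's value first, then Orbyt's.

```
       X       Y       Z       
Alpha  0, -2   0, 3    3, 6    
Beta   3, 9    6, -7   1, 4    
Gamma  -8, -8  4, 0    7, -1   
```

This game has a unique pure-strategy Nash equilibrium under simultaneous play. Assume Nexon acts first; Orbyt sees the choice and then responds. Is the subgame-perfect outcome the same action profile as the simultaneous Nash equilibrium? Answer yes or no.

Solve by backward induction (Nexon leads).
- Alpha → Orbyt plays Z (best of -2, 3, 6); Nexon gets 3.
- Beta → Orbyt plays X (best of 9, -7, 4); Nexon gets 3.
- Gamma → Orbyt plays Y (best of -8, 0, -1); Nexon gets 4.
Among 3, 3, 4, the best is 4 at Gamma. Subgame-perfect outcome: (Gamma, Y) with payoffs (4, 0).
For the simultaneous game, intersect best replies.
Nexon's best replies: X→Beta; Y→Beta; Z→Gamma.
Orbyt's best replies: Alpha→Z; Beta→X; Gamma→Y.
Only (Beta, X) has each player best-responding; Nash payoffs (3, 9).
Sequential outcome (Gamma, Y) differs from the Nash profile (Beta, X).

no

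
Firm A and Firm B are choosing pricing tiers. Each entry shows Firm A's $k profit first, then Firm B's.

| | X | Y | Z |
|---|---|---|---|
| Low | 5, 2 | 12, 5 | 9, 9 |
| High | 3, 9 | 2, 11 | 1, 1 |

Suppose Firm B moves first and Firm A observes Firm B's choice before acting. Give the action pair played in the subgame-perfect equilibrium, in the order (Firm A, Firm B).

(Low, Z)

Firm A best-responds to each possible Firm B move:
- X: BR = Low, leader payoff 2.
- Y: BR = Low, leader payoff 5.
- Z: BR = Low, leader payoff 9.
Firm B's induced payoffs are 2, 5, 9, so Firm B commits to Z. Subgame-perfect outcome: (Low, Z) with payoffs (9, 9).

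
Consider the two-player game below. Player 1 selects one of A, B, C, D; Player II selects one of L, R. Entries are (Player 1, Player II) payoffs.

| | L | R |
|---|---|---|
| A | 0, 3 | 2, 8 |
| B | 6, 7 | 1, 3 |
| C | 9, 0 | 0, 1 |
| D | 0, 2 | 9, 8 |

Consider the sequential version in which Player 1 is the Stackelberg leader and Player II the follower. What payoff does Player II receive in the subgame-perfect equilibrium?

Solve by backward induction (Player 1 leads).
- A: Player II compares 3, 8 and picks R; Player 1 would get 2.
- B: Player II compares 7, 3 and picks L; Player 1 would get 6.
- C: Player II compares 0, 1 and picks R; Player 1 would get 0.
- D: Player II compares 2, 8 and picks R; Player 1 would get 9.
Maximizing over 2, 6, 0, 9, Player 1 chooses D. Subgame-perfect outcome: (D, R) with payoffs (9, 8).

8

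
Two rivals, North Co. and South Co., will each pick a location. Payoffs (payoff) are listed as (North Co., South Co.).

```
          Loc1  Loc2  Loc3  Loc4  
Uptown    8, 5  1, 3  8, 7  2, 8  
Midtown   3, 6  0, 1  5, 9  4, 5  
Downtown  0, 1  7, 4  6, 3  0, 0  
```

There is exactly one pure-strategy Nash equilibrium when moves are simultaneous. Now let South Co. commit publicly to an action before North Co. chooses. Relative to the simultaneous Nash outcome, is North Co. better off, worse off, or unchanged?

North Co. best-responds to each possible South Co. move:
- Loc1 → North Co. plays Uptown (best of 8, 3, 0); South Co. gets 5.
- Loc2 → North Co. plays Downtown (best of 1, 0, 7); South Co. gets 4.
- Loc3 → North Co. plays Uptown (best of 8, 5, 6); South Co. gets 7.
- Loc4 → North Co. plays Midtown (best of 2, 4, 0); South Co. gets 5.
South Co.'s induced payoffs are 5, 4, 7, 5, so South Co. commits to Loc3. Subgame-perfect outcome: (Uptown, Loc3) with payoffs (8, 7).
Under simultaneous play:
North Co.'s best replies: Loc1→Uptown; Loc2→Downtown; Loc3→Uptown; Loc4→Midtown.
South Co.'s best replies: Uptown→Loc4; Midtown→Loc3; Downtown→Loc2.
Only (Downtown, Loc2) has each player best-responding; Nash payoffs (7, 4).
North Co. earns 8 sequentially versus 7 at the Nash outcome: better off.

better off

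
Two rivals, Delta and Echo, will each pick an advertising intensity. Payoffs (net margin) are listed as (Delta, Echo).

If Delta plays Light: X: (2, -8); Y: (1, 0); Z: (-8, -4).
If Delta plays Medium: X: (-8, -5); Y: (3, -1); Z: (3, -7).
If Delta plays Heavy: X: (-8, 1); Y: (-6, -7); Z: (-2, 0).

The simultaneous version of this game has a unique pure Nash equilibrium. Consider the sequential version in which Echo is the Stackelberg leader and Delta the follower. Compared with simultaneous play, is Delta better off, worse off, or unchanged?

Work backward from Delta's decision.
- X: BR = Light, leader payoff -8.
- Y: BR = Medium, leader payoff -1.
- Z: BR = Medium, leader payoff -7.
Maximizing over -8, -1, -7, Echo chooses Y. Subgame-perfect outcome: (Medium, Y) with payoffs (3, -1).
Now find the simultaneous Nash equilibrium.
Delta's best replies: X→Light; Y→Medium; Z→Medium.
Echo's best replies: Light→Y; Medium→Y; Heavy→X.
The unique mutual best reply is (Medium, Y), giving (3, -1).
Delta earns 3 sequentially versus 3 at the Nash outcome: unchanged.

unchanged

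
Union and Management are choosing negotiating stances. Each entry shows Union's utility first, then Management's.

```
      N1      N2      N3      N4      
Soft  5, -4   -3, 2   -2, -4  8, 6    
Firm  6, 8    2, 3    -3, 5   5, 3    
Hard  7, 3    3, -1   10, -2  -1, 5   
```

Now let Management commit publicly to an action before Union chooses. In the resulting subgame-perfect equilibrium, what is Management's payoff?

Work backward from Union's decision.
- N1 → Union plays Hard (best of 5, 6, 7); Management gets 3.
- N2 → Union plays Hard (best of -3, 2, 3); Management gets -1.
- N3 → Union plays Hard (best of -2, -3, 10); Management gets -2.
- N4 → Union plays Soft (best of 8, 5, -1); Management gets 6.
Maximizing over 3, -1, -2, 6, Management chooses N4. Subgame-perfect outcome: (Soft, N4) with payoffs (8, 6).

6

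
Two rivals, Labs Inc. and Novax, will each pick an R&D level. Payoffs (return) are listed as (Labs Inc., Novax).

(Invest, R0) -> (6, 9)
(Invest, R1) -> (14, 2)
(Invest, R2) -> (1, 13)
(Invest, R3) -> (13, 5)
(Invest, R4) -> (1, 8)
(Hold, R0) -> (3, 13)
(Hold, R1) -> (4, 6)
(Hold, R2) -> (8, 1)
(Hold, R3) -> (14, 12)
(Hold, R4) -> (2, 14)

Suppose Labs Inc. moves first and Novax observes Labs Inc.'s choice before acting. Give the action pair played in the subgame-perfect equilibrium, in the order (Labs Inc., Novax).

(Hold, R4)

Work backward from Novax's decision.
- Invest: BR = R2, leader payoff 1.
- Hold: BR = R4, leader payoff 2.
Maximizing over 1, 2, Labs Inc. chooses Hold. Subgame-perfect outcome: (Hold, R4) with payoffs (2, 14).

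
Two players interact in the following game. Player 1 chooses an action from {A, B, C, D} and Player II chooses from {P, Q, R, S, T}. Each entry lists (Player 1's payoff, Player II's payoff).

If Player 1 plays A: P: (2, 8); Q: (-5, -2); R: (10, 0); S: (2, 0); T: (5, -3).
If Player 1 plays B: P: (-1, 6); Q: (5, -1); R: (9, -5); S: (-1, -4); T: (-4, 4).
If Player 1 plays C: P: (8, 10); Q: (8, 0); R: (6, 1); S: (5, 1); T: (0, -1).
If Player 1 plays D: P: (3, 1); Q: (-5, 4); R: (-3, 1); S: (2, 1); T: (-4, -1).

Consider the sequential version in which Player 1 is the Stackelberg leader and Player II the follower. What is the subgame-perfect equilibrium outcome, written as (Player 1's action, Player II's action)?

(C, P)

Work backward from Player II's decision.
- A → Player II plays P (best of 8, -2, 0, 0, -3); Player 1 gets 2.
- B → Player II plays P (best of 6, -1, -5, -4, 4); Player 1 gets -1.
- C → Player II plays P (best of 10, 0, 1, 1, -1); Player 1 gets 8.
- D → Player II plays Q (best of 1, 4, 1, 1, -1); Player 1 gets -5.
Maximizing over 2, -1, 8, -5, Player 1 chooses C. Subgame-perfect outcome: (C, P) with payoffs (8, 10).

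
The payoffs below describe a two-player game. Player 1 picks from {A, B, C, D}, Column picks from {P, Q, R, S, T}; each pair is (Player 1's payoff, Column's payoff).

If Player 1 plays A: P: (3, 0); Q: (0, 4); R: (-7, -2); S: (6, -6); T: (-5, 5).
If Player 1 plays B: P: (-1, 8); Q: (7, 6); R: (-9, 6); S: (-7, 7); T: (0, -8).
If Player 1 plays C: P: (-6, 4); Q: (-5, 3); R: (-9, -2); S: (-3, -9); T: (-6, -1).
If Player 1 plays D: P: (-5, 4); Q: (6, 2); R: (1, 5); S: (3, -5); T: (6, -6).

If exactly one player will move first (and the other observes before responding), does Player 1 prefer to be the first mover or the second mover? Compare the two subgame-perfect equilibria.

If Player 1 leads: Column's best replies are A→T, B→P, C→P, D→R; Player 1's induced payoffs -5, -1, -6, 1; outcome (D, R), payoffs (1, 5).
If Column leads: Player 1's best replies are P→A, Q→B, R→D, S→A, T→D; Column's induced payoffs 0, 6, 5, -6, -6; outcome (B, Q), payoffs (7, 6).
Player 1 gets 1 moving first and 7 moving second, so Player 1 prefers to move second.

second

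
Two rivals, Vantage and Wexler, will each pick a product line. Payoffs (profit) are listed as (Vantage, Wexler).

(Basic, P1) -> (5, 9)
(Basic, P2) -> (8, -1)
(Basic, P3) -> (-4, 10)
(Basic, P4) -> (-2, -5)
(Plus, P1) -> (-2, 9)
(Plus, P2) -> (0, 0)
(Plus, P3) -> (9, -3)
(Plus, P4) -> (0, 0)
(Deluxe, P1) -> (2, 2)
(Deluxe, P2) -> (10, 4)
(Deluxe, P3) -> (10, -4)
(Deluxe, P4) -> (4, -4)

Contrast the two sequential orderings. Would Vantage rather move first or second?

If Vantage leads: Wexler's best replies are Basic→P3, Plus→P1, Deluxe→P2; Vantage's induced payoffs -4, -2, 10; outcome (Deluxe, P2), payoffs (10, 4).
If Wexler leads: Vantage's best replies are P1→Basic, P2→Deluxe, P3→Deluxe, P4→Deluxe; Wexler's induced payoffs 9, 4, -4, -4; outcome (Basic, P1), payoffs (5, 9).
Vantage gets 10 moving first and 5 moving second, so Vantage prefers to move first.

first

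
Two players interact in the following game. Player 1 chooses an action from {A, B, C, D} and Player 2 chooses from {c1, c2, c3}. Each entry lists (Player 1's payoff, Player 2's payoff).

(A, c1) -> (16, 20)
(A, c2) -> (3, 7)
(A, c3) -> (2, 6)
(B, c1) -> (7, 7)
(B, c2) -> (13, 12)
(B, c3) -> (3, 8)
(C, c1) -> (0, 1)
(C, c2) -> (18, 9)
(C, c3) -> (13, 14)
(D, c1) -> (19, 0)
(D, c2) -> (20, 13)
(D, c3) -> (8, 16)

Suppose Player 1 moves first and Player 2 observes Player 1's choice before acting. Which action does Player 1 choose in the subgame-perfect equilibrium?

A

Work backward from Player 2's decision.
- A: Player 2 compares 20, 7, 6 and picks c1; Player 1 would get 16.
- B: Player 2 compares 7, 12, 8 and picks c2; Player 1 would get 13.
- C: Player 2 compares 1, 9, 14 and picks c3; Player 1 would get 13.
- D: Player 2 compares 0, 13, 16 and picks c3; Player 1 would get 8.
Player 1's induced payoffs are 16, 13, 13, 8, so Player 1 commits to A. Subgame-perfect outcome: (A, c1) with payoffs (16, 20).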